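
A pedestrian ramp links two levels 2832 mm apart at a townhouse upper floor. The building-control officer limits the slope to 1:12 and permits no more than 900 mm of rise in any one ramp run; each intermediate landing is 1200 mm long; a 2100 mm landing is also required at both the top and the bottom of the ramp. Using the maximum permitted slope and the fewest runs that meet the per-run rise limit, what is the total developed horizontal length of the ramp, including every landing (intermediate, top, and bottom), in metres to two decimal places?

41.78 m

⌈2832/900⌉ = 4 ramp runs. That means 3 intermediate landings.
Ramp run (horizontal) at 1:12: 2832 × 12 = 33984 mm.
Intermediate landings: 3 × 1200 = 3600 mm.
Top and bottom landings: 2 × 2100 = 4200 mm.
Total = 33984 + 3600 + 4200 = 41784 mm.
= 41.78 m.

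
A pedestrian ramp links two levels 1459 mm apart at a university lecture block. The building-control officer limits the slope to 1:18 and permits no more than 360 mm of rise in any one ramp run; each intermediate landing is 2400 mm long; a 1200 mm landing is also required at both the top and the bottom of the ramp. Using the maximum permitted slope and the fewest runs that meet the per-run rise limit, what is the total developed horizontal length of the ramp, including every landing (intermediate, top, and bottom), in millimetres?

1459 / 360 = 4.05, so 5 ramp runs are needed. That means 4 intermediate landings.
Ramp run (horizontal) at 1:18: 1459 × 18 = 26262 mm.
Intermediate landings: 4 × 2400 = 9600 mm.
Top and bottom landings: 2 × 1200 = 2400 mm.
Total = 26262 + 9600 + 2400 = 38262 mm.

38262 mm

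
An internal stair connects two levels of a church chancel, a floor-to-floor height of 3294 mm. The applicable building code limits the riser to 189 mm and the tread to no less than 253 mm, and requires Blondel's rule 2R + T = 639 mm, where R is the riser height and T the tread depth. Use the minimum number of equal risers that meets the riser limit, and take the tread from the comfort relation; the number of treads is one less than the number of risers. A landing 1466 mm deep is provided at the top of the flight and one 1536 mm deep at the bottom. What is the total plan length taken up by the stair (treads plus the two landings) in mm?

⌈3294/189⌉ = 18 risers.
Riser R = 3294 / 18 = 183 mm, within the 189 mm limit.
From 2R + T = 639: T = 639 − 366 = 273 mm.
18 risers give 17 treads; going = 17 × 273 = 4641 mm.
Enclosure = 4641 + 1466 + 1536 = 7643 mm.

7643 mm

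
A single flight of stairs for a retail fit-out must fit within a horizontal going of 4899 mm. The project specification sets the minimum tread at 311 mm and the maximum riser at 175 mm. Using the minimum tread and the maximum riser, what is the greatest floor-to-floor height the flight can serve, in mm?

2800 mm

4899 / 311 = 15.75, so 15 treads fit.
Risers = treads + 1 = 16.
Maximum height = 16 × 175 = 2800 mm.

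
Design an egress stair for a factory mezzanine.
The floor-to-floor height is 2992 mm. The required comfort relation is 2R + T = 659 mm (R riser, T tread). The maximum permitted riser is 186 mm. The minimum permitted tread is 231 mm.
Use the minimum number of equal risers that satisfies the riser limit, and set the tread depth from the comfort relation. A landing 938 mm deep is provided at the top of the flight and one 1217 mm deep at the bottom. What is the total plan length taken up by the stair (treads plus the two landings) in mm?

2992 / 186 = 16.086 → round up to 17 risers.
Each riser is 2992/17 = 176 mm (≤ 186 mm).
From 2R + T = 659: T = 659 − 352 = 307 mm.
Treads = 17 − 1 = 16; going = 16 × 307 = 4912 mm.
Add landings: 4912 + 938 + 1217 = 7067 mm.

7067 mm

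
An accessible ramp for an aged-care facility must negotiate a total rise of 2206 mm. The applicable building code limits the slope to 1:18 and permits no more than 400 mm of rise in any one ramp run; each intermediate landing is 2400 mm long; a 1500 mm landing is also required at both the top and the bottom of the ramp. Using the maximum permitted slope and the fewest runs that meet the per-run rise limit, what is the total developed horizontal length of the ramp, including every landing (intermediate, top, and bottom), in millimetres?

2206 / 400 = 5.515 → round up to 6 ramp runs. That means 5 intermediate landings.
Horizontal run for 2206 mm of rise at 1:18 is 2206 × 18 = 39708 mm.
Intermediate landings: 5 × 2400 = 12000 mm.
Top and bottom landings: 2 × 1500 = 3000 mm.
Total = 39708 + 12000 + 3000 = 54708 mm.

54708 mm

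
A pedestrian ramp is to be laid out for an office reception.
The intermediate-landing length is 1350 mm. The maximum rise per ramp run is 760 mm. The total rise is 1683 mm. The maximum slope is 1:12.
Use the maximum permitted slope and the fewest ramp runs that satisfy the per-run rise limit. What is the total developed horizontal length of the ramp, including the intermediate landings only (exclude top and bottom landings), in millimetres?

22896 mm

⌈1683/760⌉ = 3 ramp runs. That means 2 intermediate landings.
Horizontal run for 1683 mm of rise at 1:12 is 1683 × 12 = 20196 mm.
2 intermediate landings contribute 2 × 1350 = 2700 mm.
Developed length = 20196 + 2700 = 22896 mm.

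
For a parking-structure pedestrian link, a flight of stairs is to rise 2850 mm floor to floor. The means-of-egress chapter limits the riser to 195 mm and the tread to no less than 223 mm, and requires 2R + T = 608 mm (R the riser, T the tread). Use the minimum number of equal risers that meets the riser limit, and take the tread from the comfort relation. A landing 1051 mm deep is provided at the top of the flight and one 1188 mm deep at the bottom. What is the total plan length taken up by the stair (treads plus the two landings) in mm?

2850 / 195 = 14.62, so 15 risers are needed.
Each riser is 2850/15 = 190 mm (≤ 195 mm).
T = 608 − 2·190 = 228 mm, which satisfies the 223 mm minimum.
Treads = 15 − 1 = 14; going = 14 × 228 = 3192 mm.
Add landings: 3192 + 1051 + 1188 = 5431 mm.

5431 mm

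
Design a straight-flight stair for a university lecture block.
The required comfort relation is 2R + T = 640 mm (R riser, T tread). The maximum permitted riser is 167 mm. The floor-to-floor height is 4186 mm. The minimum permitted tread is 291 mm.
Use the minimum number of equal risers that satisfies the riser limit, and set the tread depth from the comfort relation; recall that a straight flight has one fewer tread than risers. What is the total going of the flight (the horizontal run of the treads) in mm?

4186 / 167 = 25.066 → round up to 26 risers.
Riser R = 4186 / 26 = 161 mm, within the 167 mm limit.
Tread T = 640 − 2 × 161 = 318 mm (≥ 291 mm).
26 risers give 25 treads; going = 25 × 318 = 7950 mm.

7950 mm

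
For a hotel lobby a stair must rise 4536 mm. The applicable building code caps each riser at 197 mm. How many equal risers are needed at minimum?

24 risers

4536 / 197 = 23.025 → round up to 24 risers.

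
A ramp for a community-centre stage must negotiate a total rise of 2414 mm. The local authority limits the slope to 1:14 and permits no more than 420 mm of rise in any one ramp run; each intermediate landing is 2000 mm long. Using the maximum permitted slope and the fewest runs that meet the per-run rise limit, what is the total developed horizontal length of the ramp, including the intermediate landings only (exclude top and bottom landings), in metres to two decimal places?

43.80 m

2414 / 420 = 5.75, so 6 ramp runs are needed. That means 5 intermediate landings.
Horizontal run for 2414 mm of rise at 1:14 is 2414 × 14 = 33796 mm.
5 intermediate landings contribute 5 × 2000 = 10000 mm.
Developed length = 33796 + 10000 = 43796 mm.
= 43.80 m.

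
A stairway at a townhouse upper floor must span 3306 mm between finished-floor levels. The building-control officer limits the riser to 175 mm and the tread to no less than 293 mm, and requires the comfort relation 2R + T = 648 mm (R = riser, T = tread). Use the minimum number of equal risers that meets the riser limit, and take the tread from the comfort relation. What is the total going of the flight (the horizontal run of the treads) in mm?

5400 mm

3306 / 175 = 18.891 → round up to 19 risers.
Riser R = 3306 / 19 = 174 mm, within the 175 mm limit.
From 2R + T = 648: T = 648 − 348 = 300 mm.
19 risers give 18 treads; going = 18 × 300 = 5400 mm.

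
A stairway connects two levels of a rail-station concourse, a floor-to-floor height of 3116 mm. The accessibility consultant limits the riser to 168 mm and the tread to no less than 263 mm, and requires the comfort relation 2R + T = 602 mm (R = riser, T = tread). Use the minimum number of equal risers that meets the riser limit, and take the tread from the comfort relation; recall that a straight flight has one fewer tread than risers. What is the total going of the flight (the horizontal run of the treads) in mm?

4932 mm

At most 168 each: 3116/168 = 18.55, giving 19 risers.
R = 3116 ÷ 19 = 164 mm.
Tread T = 602 − 2 × 164 = 274 mm (≥ 263 mm).
Going = (19 − 1) × 274 = 4932 mm.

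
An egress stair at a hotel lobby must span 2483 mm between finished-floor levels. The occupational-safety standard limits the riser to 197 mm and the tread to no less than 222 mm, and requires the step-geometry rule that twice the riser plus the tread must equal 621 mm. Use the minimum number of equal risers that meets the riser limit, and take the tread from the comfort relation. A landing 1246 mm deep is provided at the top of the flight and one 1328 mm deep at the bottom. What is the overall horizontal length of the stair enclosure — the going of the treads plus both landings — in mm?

5442 mm

⌈2483/197⌉ = 13 risers.
Riser R = 2483 / 13 = 191 mm, within the 197 mm limit.
Tread T = 621 − 2 × 191 = 239 mm (≥ 222 mm).
Going = (13 − 1) × 239 = 2868 mm.
Add landings: 2868 + 1246 + 1328 = 5442 mm.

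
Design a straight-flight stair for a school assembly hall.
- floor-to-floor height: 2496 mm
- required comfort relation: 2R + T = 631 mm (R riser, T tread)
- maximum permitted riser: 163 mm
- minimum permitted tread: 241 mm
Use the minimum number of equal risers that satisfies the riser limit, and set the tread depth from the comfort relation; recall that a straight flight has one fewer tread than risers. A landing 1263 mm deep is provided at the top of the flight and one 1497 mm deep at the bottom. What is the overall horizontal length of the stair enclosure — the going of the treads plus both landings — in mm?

2496 / 163 = 15.31, so 16 risers are needed.
Riser R = 2496 / 16 = 156 mm, within the 163 mm limit.
From 2R + T = 631: T = 631 − 312 = 319 mm.
Treads = 16 − 1 = 15; going = 15 × 319 = 4785 mm.
Enclosure = 4785 + 1263 + 1497 = 7545 mm.

7545 mm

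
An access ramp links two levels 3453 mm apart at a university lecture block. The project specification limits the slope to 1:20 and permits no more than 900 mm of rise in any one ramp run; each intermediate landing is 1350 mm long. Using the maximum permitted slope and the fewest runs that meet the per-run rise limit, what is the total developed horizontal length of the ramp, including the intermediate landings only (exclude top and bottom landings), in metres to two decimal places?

73.11 m

3453 / 900 = 3.84, so 4 ramp runs are needed. That means 3 intermediate landings.
Ramp run (horizontal) at 1:20: 3453 × 20 = 69060 mm.
Intermediate landings: 3 × 1350 = 4050 mm.
Total developed length = 69060 + 4050 = 73110 mm.
= 73.11 m.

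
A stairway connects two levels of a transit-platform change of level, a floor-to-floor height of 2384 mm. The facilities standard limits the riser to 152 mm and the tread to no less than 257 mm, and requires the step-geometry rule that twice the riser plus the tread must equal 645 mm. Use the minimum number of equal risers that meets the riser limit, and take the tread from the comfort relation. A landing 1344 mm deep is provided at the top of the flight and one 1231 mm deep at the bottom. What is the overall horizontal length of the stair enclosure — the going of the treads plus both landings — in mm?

7780 mm

2384 / 152 = 15.684 → round up to 16 risers.
Each riser is 2384/16 = 149 mm (≤ 152 mm).
Tread T = 645 − 2 × 149 = 347 mm (≥ 257 mm).
Treads = 16 − 1 = 15; going = 15 × 347 = 5205 mm.
Enclosure = 5205 + 1344 + 1231 = 7780 mm.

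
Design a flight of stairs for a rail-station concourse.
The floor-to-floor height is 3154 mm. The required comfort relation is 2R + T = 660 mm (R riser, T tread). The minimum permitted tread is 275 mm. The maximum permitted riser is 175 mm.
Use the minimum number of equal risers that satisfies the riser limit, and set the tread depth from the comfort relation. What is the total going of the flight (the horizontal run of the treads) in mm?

5904 mm

3154 / 175 = 18.023 → round up to 19 risers.
R = 3154 ÷ 19 = 166 mm.
From 2R + T = 660: T = 660 − 332 = 328 mm.
Treads = 19 − 1 = 18; going = 18 × 328 = 5904 mm.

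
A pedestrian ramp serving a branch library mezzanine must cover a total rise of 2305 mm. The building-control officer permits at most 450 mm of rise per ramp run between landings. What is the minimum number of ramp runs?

2305 / 450 = 5.122 → round up to 6 ramp runs.

6 runs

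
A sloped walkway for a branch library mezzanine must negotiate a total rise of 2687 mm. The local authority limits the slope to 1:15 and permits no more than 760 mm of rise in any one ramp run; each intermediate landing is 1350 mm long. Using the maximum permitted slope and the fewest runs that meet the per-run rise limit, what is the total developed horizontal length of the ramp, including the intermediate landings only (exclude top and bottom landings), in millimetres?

2687 / 760 = 3.536 → round up to 4 ramp runs. That means 3 intermediate landings.
Ramp run (horizontal) at 1:15: 2687 × 15 = 40305 mm.
Intermediate landings: 3 × 1350 = 4050 mm.
Total developed length = 40305 + 4050 = 44355 mm.

44355 mm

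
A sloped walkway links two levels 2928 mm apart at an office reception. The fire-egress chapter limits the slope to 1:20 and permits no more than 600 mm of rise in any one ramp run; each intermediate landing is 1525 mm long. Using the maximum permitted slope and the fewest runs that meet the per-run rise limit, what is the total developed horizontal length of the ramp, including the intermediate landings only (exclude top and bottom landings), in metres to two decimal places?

64.66 m

At most 600 each: 2928/600 = 4.88, giving 5 ramp runs. That means 4 intermediate landings.
Horizontal run for 2928 mm of rise at 1:20 is 2928 × 20 = 58560 mm.
Intermediate landings: 4 × 1525 = 6100 mm.
Developed length = 58560 + 6100 = 64660 mm.
= 64.66 m.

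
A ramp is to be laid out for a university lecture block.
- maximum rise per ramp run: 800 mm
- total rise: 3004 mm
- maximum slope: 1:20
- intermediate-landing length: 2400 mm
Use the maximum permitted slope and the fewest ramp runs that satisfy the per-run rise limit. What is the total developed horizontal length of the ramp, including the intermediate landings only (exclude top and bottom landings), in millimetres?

3004 / 800 = 3.75, so 4 ramp runs are needed. That means 3 intermediate landings.
Ramp run (horizontal) at 1:20: 3004 × 20 = 60080 mm.
3 intermediate landings contribute 3 × 2400 = 7200 mm.
Total developed length = 60080 + 7200 = 67280 mm.

67280 mm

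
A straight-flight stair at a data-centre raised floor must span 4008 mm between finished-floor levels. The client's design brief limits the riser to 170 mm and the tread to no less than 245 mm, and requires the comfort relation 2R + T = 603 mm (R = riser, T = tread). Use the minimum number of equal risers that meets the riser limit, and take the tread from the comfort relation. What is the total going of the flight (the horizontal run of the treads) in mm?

6187 mm

⌈4008/170⌉ = 24 risers.
Riser R = 4008 / 24 = 167 mm, within the 170 mm limit.
From 2R + T = 603: T = 603 − 334 = 269 mm.
24 risers give 23 treads; going = 23 × 269 = 6187 mm.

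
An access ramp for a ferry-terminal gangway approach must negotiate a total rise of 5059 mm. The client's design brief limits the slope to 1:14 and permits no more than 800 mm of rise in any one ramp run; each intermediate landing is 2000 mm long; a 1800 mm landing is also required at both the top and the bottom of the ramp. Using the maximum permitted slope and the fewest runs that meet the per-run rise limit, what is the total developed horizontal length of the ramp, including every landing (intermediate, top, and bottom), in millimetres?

86426 mm

5059 / 800 = 6.324 → round up to 7 ramp runs. That means 6 intermediate landings.
Horizontal run for 5059 mm of rise at 1:14 is 5059 × 14 = 70826 mm.
Intermediate landings: 6 × 2000 = 12000 mm.
Top and bottom landings: 2 × 1800 = 3600 mm.
Total = 70826 + 12000 + 3600 = 86426 mm.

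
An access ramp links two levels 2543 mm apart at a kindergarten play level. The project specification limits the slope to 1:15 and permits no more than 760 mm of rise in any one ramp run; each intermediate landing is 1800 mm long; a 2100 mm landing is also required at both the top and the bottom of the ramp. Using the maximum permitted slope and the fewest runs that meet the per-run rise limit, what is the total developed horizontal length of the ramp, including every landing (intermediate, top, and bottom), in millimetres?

2543 / 760 = 3.346 → round up to 4 ramp runs. That means 3 intermediate landings.
Horizontal run for 2543 mm of rise at 1:15 is 2543 × 15 = 38145 mm.
Intermediate landings: 3 × 1800 = 5400 mm.
Top and bottom landings: 2 × 2100 = 4200 mm.
Total = 38145 + 5400 + 4200 = 47745 mm.

47745 mm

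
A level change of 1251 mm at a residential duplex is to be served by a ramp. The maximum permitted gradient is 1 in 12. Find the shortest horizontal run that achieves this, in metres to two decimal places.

At 1:12 the run is 12 × 1251 = 15012 mm.
15012 mm = 15.01 m.

15.01 m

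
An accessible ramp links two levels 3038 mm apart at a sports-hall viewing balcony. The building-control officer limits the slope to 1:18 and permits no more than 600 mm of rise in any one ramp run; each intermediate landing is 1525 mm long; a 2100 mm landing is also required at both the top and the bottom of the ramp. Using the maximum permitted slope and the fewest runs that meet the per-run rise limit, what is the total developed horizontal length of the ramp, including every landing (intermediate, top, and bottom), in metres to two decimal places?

At most 600 each: 3038/600 = 5.06, giving 6 ramp runs. That means 5 intermediate landings.
Horizontal run for 3038 mm of rise at 1:18 is 3038 × 18 = 54684 mm.
Intermediate landings: 5 × 1525 = 7625 mm.
Top and bottom landings: 2 × 2100 = 4200 mm.
Total = 54684 + 7625 + 4200 = 66509 mm.
= 66.51 m.

66.51 m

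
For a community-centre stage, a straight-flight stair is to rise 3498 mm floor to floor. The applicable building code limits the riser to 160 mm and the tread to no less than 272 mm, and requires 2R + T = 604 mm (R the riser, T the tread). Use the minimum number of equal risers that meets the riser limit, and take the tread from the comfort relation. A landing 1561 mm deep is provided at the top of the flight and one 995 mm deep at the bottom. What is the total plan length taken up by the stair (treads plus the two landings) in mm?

8562 mm

3498 / 160 = 21.86, so 22 risers are needed.
Riser R = 3498 / 22 = 159 mm, within the 160 mm limit.
From 2R + T = 604: T = 604 − 318 = 286 mm.
Going = (22 − 1) × 286 = 6006 mm.
Enclosure = 6006 + 1561 + 995 = 8562 mm.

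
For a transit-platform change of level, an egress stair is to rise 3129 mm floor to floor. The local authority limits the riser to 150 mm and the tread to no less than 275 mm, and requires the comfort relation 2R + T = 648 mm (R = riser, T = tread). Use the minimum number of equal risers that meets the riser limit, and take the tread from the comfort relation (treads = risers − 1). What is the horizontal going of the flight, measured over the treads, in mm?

7000 mm

⌈3129/150⌉ = 21 risers.
Each riser is 3129/21 = 149 mm (≤ 150 mm).
T = 648 − 2·149 = 350 mm, which satisfies the 275 mm minimum.
Treads = 21 − 1 = 20; going = 20 × 350 = 7000 mm.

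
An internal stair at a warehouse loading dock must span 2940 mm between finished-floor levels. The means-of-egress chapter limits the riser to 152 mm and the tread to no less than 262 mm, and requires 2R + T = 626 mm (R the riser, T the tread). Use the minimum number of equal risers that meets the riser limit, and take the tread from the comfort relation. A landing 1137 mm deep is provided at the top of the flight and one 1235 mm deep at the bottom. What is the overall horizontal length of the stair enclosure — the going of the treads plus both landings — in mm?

8680 mm

2940 / 152 = 19.34, so 20 risers are needed.
R = 2940 ÷ 20 = 147 mm.
T = 626 − 2·147 = 332 mm, which satisfies the 262 mm minimum.
20 risers give 19 treads; going = 19 × 332 = 6308 mm.
Add landings: 6308 + 1137 + 1235 = 8680 mm.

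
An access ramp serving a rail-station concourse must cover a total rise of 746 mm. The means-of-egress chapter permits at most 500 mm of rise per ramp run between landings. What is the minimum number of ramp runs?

2 runs

746 / 500 = 1.492 → round up to 2 ramp runs.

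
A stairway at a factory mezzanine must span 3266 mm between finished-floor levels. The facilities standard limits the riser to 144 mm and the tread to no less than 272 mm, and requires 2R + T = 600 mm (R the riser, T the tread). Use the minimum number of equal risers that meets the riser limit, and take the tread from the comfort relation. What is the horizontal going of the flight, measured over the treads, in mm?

3266 / 144 = 22.68, so 23 risers are needed.
R = 3266 ÷ 23 = 142 mm.
Tread T = 600 − 2 × 142 = 316 mm (≥ 272 mm).
23 risers give 22 treads; going = 22 × 316 = 6952 mm.

6952 mm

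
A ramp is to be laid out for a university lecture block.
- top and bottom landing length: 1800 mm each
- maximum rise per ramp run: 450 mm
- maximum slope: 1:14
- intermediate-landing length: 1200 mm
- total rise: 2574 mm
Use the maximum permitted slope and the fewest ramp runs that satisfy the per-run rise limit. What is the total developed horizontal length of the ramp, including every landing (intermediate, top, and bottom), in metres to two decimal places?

2574 / 450 = 5.720 → round up to 6 ramp runs. That means 5 intermediate landings.
Horizontal run for 2574 mm of rise at 1:14 is 2574 × 14 = 36036 mm.
5 intermediate landings contribute 5 × 1200 = 6000 mm.
Top and bottom landings: 2 × 1800 = 3600 mm.
Total = 36036 + 6000 + 3600 = 45636 mm.
= 45.64 m.

45.64 m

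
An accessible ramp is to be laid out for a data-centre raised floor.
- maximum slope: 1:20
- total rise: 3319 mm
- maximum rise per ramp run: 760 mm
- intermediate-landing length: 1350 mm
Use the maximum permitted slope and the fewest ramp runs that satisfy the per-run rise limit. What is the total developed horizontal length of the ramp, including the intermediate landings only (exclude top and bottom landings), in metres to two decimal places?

71.78 m

At most 760 each: 3319/760 = 4.37, giving 5 ramp runs. That means 4 intermediate landings.
Ramp run (horizontal) at 1:20: 3319 × 20 = 66380 mm.
Intermediate landings: 4 × 1350 = 5400 mm.
Total developed length = 66380 + 5400 = 71780 mm.
= 71.78 m.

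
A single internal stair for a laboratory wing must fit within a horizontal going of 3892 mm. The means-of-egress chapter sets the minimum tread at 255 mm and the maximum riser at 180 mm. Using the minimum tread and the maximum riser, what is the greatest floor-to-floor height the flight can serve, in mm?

3892 / 255 = 15.26, so 15 treads fit.
Risers = treads + 1 = 16.
Maximum height = 16 × 180 = 2880 mm.

2880 mm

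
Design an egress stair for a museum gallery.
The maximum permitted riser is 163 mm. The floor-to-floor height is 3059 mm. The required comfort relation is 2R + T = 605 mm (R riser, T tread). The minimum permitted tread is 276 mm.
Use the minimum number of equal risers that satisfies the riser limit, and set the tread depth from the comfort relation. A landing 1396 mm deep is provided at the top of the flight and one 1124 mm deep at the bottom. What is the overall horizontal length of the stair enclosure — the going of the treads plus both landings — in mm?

⌈3059/163⌉ = 19 risers.
Riser R = 3059 / 19 = 161 mm, within the 163 mm limit.
T = 605 − 2·161 = 283 mm, which satisfies the 276 mm minimum.
Treads = 19 − 1 = 18; going = 18 × 283 = 5094 mm.
Enclosure = 5094 + 1396 + 1124 = 7614 mm.

7614 mm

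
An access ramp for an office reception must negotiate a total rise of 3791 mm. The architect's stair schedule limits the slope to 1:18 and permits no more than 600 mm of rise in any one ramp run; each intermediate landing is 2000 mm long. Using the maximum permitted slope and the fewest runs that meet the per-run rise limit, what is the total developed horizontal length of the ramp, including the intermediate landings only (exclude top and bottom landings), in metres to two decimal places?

80.24 m

⌈3791/600⌉ = 7 ramp runs. That means 6 intermediate landings.
Ramp run (horizontal) at 1:18: 3791 × 18 = 68238 mm.
6 intermediate landings contribute 6 × 2000 = 12000 mm.
Developed length = 68238 + 12000 = 80238 mm.
= 80.24 m.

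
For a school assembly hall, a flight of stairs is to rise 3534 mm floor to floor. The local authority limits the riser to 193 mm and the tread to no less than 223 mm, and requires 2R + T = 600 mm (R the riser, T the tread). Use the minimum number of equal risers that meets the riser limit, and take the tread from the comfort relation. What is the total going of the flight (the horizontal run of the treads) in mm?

At most 193 each: 3534/193 = 18.31, giving 19 risers.
Each riser is 3534/19 = 186 mm (≤ 193 mm).
Tread T = 600 − 2 × 186 = 228 mm (≥ 223 mm).
Treads = 19 − 1 = 18; going = 18 × 228 = 4104 mm.

4104 mm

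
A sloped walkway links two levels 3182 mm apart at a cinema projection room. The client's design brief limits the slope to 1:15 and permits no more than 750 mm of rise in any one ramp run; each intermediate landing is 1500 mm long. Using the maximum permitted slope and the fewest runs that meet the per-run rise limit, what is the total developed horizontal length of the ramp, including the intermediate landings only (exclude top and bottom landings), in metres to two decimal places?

53.73 m

3182 / 750 = 4.243 → round up to 5 ramp runs. That means 4 intermediate landings.
Ramp run (horizontal) at 1:15: 3182 × 15 = 47730 mm.
4 intermediate landings contribute 4 × 1500 = 6000 mm.
Developed length = 47730 + 6000 = 53730 mm.
= 53.73 m.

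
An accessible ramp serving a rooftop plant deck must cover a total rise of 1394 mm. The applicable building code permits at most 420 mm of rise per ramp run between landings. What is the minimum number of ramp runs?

4 runs

1394 / 420 = 3.32, so 4 ramp runs are needed.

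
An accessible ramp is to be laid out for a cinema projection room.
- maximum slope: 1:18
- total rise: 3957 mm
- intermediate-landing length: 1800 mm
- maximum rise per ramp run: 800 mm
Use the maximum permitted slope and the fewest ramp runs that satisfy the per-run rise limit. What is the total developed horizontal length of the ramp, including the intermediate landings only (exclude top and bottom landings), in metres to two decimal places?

78.43 m

3957 / 800 = 4.946 → round up to 5 ramp runs. That means 4 intermediate landings.
Horizontal run for 3957 mm of rise at 1:18 is 3957 × 18 = 71226 mm.
4 intermediate landings contribute 4 × 1800 = 7200 mm.
Total developed length = 71226 + 7200 = 78426 mm.
= 78.43 m.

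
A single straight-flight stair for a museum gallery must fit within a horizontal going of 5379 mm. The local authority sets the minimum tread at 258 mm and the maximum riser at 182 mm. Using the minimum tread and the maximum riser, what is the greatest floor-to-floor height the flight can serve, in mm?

5379 / 258 = 20.85, so 20 treads fit.
Risers = treads + 1 = 21.
Maximum height = 21 × 182 = 3822 mm.

3822 mm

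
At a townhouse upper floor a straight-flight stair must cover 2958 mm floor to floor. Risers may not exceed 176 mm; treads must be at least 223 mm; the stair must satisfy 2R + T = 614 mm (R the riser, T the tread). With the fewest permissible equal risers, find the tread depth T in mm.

266 mm

2958 / 176 = 16.807 → round up to 17 risers.
Riser R = 2958 / 17 = 174 mm, within the 176 mm limit.
From 2R + T = 614: T = 614 − 348 = 266 mm.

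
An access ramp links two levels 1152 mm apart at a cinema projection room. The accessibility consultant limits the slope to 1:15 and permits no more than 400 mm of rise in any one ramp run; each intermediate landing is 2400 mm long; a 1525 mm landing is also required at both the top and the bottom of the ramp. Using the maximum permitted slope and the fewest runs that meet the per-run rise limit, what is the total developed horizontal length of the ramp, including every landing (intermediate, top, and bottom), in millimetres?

1152 / 400 = 2.880 → round up to 3 ramp runs. That means 2 intermediate landings.
Ramp run (horizontal) at 1:15: 1152 × 15 = 17280 mm.
Intermediate landings: 2 × 2400 = 4800 mm.
Top and bottom landings: 2 × 1525 = 3050 mm.
Total = 17280 + 4800 + 3050 = 25130 mm.

25130 mm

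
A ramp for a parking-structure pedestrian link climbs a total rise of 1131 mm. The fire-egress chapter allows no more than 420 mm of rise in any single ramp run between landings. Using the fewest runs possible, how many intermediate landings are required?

1131 / 420 = 2.693 → round up to 3 ramp runs.
3 runs are separated by 2 intermediate landings.

2 intermediate landings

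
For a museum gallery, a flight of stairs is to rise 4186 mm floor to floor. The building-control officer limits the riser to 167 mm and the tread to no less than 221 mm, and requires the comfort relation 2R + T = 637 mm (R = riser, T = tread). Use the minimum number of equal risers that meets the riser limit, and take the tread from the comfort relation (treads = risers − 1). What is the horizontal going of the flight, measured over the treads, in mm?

7875 mm

4186 / 167 = 25.066 → round up to 26 risers.
R = 4186 ÷ 26 = 161 mm.
From 2R + T = 637: T = 637 − 322 = 315 mm.
Treads = 26 − 1 = 25; going = 25 × 315 = 7875 mm.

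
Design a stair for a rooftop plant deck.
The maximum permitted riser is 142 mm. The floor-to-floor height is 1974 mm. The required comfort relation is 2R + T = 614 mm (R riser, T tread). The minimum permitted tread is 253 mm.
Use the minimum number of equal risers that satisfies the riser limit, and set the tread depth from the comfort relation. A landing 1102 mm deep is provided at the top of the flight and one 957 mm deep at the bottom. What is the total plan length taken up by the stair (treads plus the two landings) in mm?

6375 mm

1974 / 142 = 13.901 → round up to 14 risers.
Each riser is 1974/14 = 141 mm (≤ 142 mm).
Tread T = 614 − 2 × 141 = 332 mm (≥ 253 mm).
14 risers give 13 treads; going = 13 × 332 = 4316 mm.
Enclosure = 4316 + 1102 + 957 = 6375 mm.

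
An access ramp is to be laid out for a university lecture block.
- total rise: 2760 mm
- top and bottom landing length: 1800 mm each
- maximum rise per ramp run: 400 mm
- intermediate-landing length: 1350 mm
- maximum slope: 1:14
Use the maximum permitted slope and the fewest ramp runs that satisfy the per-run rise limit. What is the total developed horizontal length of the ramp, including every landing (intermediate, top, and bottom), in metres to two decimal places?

2760 / 400 = 6.90, so 7 ramp runs are needed. That means 6 intermediate landings.
Horizontal run for 2760 mm of rise at 1:14 is 2760 × 14 = 38640 mm.
Intermediate landings: 6 × 1350 = 8100 mm.
Top and bottom landings: 2 × 1800 = 3600 mm.
Total = 38640 + 8100 + 3600 = 50340 mm.
= 50.34 m.

50.34 m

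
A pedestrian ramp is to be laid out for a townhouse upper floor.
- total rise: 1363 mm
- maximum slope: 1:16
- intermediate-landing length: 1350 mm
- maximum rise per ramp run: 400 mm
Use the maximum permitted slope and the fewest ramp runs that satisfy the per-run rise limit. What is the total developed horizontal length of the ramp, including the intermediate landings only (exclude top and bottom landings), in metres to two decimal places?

1363 / 400 = 3.41, so 4 ramp runs are needed. That means 3 intermediate landings.
Horizontal run for 1363 mm of rise at 1:16 is 1363 × 16 = 21808 mm.
3 intermediate landings contribute 3 × 1350 = 4050 mm.
Developed length = 21808 + 4050 = 25858 mm.
= 25.86 m.

25.86 m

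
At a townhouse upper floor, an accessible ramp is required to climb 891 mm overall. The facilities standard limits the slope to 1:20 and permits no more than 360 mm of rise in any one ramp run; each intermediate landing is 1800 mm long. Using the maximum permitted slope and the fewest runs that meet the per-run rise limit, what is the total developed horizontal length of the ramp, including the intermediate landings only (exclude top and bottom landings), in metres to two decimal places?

21.42 m

At most 360 each: 891/360 = 2.48, giving 3 ramp runs. That means 2 intermediate landings.
Horizontal run for 891 mm of rise at 1:20 is 891 × 20 = 17820 mm.
2 intermediate landings contribute 2 × 1800 = 3600 mm.
Total developed length = 17820 + 3600 = 21420 mm.
= 21.42 m.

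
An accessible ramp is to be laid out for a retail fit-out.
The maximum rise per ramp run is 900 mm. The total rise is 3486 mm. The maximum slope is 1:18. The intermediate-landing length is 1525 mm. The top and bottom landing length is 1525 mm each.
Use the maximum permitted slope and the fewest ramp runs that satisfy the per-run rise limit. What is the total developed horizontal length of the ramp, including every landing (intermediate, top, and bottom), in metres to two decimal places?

⌈3486/900⌉ = 4 ramp runs. That means 3 intermediate landings.
Ramp run (horizontal) at 1:18: 3486 × 18 = 62748 mm.
Intermediate landings: 3 × 1525 = 4575 mm.
Top and bottom landings: 2 × 1525 = 3050 mm.
Total = 62748 + 4575 + 3050 = 70373 mm.
= 70.37 m.

70.37 m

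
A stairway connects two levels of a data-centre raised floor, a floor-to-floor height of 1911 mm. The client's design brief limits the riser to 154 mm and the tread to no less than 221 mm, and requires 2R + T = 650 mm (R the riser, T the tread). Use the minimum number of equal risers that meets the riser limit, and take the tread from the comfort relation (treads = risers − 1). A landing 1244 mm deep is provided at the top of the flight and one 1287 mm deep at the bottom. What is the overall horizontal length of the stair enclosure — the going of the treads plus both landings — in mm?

6803 mm

⌈1911/154⌉ = 13 risers.
Riser R = 1911 / 13 = 147 mm, within the 154 mm limit.
T = 650 − 2·147 = 356 mm, which satisfies the 221 mm minimum.
13 risers give 12 treads; going = 12 × 356 = 4272 mm.
Enclosure = 4272 + 1244 + 1287 = 6803 mm.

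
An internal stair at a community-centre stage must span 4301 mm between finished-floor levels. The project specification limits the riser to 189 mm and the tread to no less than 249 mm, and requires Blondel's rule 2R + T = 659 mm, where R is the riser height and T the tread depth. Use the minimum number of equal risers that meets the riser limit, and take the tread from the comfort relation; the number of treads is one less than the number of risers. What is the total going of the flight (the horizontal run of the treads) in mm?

At most 189 each: 4301/189 = 22.76, giving 23 risers.
Riser R = 4301 / 23 = 187 mm, within the 189 mm limit.
Tread T = 659 − 2 × 187 = 285 mm (≥ 249 mm).
23 risers give 22 treads; going = 22 × 285 = 6270 mm.

6270 mm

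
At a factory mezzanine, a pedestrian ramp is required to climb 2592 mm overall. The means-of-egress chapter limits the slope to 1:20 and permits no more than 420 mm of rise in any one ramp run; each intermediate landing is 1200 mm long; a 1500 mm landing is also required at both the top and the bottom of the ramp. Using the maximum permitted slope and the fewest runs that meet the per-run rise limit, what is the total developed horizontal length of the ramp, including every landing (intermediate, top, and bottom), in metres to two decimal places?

At most 420 each: 2592/420 = 6.17, giving 7 ramp runs. That means 6 intermediate landings.
Horizontal run for 2592 mm of rise at 1:20 is 2592 × 20 = 51840 mm.
Intermediate landings: 6 × 1200 = 7200 mm.
Top and bottom landings: 2 × 1500 = 3000 mm.
Total = 51840 + 7200 + 3000 = 62040 mm.
= 62.04 m.

62.04 m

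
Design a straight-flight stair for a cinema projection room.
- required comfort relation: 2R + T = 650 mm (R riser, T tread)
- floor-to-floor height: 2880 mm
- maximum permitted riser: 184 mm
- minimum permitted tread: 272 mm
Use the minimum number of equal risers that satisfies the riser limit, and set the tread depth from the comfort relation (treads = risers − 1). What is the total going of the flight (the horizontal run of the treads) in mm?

4350 mm

⌈2880/184⌉ = 16 risers.
Riser R = 2880 / 16 = 180 mm, within the 184 mm limit.
Tread T = 650 − 2 × 180 = 290 mm (≥ 272 mm).
16 risers give 15 treads; going = 15 × 290 = 4350 mm.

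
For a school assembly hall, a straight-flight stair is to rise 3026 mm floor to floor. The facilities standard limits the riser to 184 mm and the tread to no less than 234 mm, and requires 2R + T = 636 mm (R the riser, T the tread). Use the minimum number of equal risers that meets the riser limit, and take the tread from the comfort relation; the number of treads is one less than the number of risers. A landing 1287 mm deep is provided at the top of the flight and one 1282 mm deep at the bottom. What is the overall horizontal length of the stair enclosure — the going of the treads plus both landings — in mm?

3026 / 184 = 16.446 → round up to 17 risers.
Riser R = 3026 / 17 = 178 mm, within the 184 mm limit.
T = 636 − 2·178 = 280 mm, which satisfies the 234 mm minimum.
17 risers give 16 treads; going = 16 × 280 = 4480 mm.
Enclosure = 4480 + 1287 + 1282 = 7049 mm.

7049 mm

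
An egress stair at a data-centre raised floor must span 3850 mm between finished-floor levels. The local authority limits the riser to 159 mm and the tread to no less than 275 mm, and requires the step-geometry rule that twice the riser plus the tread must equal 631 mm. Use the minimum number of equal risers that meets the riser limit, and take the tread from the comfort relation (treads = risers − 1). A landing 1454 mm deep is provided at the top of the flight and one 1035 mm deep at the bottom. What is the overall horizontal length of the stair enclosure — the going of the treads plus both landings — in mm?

At most 159 each: 3850/159 = 24.21, giving 25 risers.
Riser R = 3850 / 25 = 154 mm, within the 159 mm limit.
T = 631 − 2·154 = 323 mm, which satisfies the 275 mm minimum.
Treads = 25 − 1 = 24; going = 24 × 323 = 7752 mm.
Add landings: 7752 + 1454 + 1035 = 10241 mm.

10241 mm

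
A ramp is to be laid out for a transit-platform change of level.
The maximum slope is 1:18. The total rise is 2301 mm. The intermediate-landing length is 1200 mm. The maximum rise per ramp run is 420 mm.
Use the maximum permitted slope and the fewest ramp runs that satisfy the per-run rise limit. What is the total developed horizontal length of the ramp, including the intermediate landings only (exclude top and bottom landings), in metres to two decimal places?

47.42 m

⌈2301/420⌉ = 6 ramp runs. That means 5 intermediate landings.
Horizontal run for 2301 mm of rise at 1:18 is 2301 × 18 = 41418 mm.
5 intermediate landings contribute 5 × 1200 = 6000 mm.
Total developed length = 41418 + 6000 = 47418 mm.
= 47.42 m.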